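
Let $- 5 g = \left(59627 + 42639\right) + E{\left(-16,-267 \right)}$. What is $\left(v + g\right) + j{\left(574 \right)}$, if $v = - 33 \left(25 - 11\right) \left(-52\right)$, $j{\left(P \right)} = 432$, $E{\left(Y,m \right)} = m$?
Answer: $\frac{20281}{5} \approx 4056.2$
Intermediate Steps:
$g = - \frac{101999}{5}$ ($g = - \frac{\left(59627 + 42639\right) - 267}{5} = - \frac{102266 - 267}{5} = \left(- \frac{1}{5}\right) 101999 = - \frac{101999}{5} \approx -20400.0$)
$v = 24024$ ($v = - 33 \left(25 - 11\right) \left(-52\right) = \left(-33\right) 14 \left(-52\right) = \left(-462\right) \left(-52\right) = 24024$)
$\left(v + g\right) + j{\left(574 \right)} = \left(24024 - \frac{101999}{5}\right) + 432 = \frac{18121}{5} + 432 = \frac{20281}{5}$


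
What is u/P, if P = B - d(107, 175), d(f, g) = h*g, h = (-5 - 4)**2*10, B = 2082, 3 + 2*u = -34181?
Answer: 4273/34917 ≈ 0.12238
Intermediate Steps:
u = -17092 (u = -3/2 + (1/2)*(-34181) = -3/2 - 34181/2 = -17092)
h = 810 (h = (-9)**2*10 = 81*10 = 810)
d(f, g) = 810*g
P = -139668 (P = 2082 - 810*175 = 2082 - 1*141750 = 2082 - 141750 = -139668)
u/P = -17092/(-139668) = -17092*(-1/139668) = 4273/34917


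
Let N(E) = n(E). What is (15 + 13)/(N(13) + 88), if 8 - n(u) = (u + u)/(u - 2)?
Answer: 154/515 ≈ 0.29903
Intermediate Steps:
n(u) = 8 - 2*u/(-2 + u) (n(u) = 8 - (u + u)/(u - 2) = 8 - 2*u/(-2 + u))
N(E) = 2*(-8 + 3*E)/(-2 + E)
(15 + 13)/(N(13) + 88) = (15 + 13)/(2*(-8 + 3*13)/(-2 + 13) + 88) = 28/(2*(-8 + 39)/11 + 88) = 28/(2*(1/11)*31 + 88) = 28/(62/11 + 88) = 28/(1030/11) = 28*(11/1030) = 154/515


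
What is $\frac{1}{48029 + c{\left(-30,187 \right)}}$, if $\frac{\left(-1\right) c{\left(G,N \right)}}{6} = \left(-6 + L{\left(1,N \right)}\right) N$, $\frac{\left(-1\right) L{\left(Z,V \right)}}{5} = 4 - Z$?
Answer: $\frac{1}{71591} \approx 1.3968 \cdot 10^{-5}$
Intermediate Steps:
$L{\left(Z,V \right)} = -20 + 5 Z$ ($L{\left(Z,V \right)} = - 5 \left(4 - Z\right) = -20 + 5 Z$)
$c{\left(G,N \right)} = 126 N$ ($c{\left(G,N \right)} = - 6 \left(-6 + \left(-20 + 5 \cdot 1\right)\right) N = - 6 \left(-6 + \left(-20 + 5\right)\right) N = - 6 \left(-6 - 15\right) N = - 6 \left(- 21 N\right) = 126 N$)
$\frac{1}{48029 + c{\left(-30,187 \right)}} = \frac{1}{48029 + 126 \cdot 187} = \frac{1}{48029 + 23562} = \frac{1}{71591}$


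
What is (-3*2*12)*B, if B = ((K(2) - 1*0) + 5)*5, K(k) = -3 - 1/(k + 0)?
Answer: -540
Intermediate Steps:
K(k) = -3 - 1/k
B = 15/2 (B = (((-3 - 1/2) - 1*0) + 5)*5 = (((-3 - 1*1/2) + 0) + 5)*5 = (((-3 - 1/2) + 0) + 5)*5 = ((-7/2 + 0) + 5)*5 = (-7/2 + 5)*5 = (3/2)*5 = 15/2 ≈ 7.5000)
(-3*2*12)*B = (-3*2*12)*(15/2) = -6*12*(15/2) = -72*15/2 = -540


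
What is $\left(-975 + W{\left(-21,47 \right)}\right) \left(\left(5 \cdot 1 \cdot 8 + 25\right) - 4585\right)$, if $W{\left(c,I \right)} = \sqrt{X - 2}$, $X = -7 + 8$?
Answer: $4407000 - 4520 i \approx 4.407 \cdot 10^{6} - 4520.0 i$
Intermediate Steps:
$X = 1$
$W{\left(c,I \right)} = i$ ($W{\left(c,I \right)} = \sqrt{1 - 2} = \sqrt{-1} = i$)
$\left(-975 + W{\left(-21,47 \right)}\right) \left(\left(5 \cdot 1 \cdot 8 + 25\right) - 4585\right) = \left(-975 + i\right) \left(\left(5 \cdot 1 \cdot 8 + 25\right) - 4585\right) = \left(-975 + i\right) \left(\left(5 \cdot 8 + 25\right) - 4585\right) = \left(-975 + i\right) \left(\left(40 + 25\right) - 4585\right) = \left(-975 + i\right) \left(65 - 4585\right) = \left(-975 + i\right) \left(-4520\right) = 4407000 - 4520 i$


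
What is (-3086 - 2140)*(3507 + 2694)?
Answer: -32406426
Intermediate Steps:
(-3086 - 2140)*(3507 + 2694) = -5226*6201 = -32406426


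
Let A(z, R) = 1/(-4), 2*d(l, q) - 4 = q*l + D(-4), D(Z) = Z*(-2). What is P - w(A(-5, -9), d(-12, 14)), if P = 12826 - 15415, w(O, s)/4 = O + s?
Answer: -2276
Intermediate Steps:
D(Z) = -2*Z
d(l, q) = 6 + l*q/2 (d(l, q) = 2 + (q*l - 2*(-4))/2 = 2 + (l*q + 8)/2 = 2 + (8 + l*q)/2 = 2 + (4 + l*q/2) = 6 + l*q/2)
A(z, R) = -¼
w(O, s) = 4*O + 4*s (w(O, s) = 4*(O + s) = 4*O + 4*s)
P = -2589
P - w(A(-5, -9), d(-12, 14)) = -2589 - (4*(-¼) + 4*(6 + (½)*(-12)*14)) = -2589 - (-1 + 4*(6 - 84)) = -2589 - (-1 + 4*(-78)) = -2589 - (-1 - 312) = -2589 - 1*(-313) = -2589 + 313 = -2276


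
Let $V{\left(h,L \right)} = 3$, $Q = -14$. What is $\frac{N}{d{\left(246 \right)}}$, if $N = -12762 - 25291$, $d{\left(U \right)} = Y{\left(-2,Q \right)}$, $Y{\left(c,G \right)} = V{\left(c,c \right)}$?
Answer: $- \frac{38053}{3} \approx -12684.0$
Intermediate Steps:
$Y{\left(c,G \right)} = 3$
$d{\left(U \right)} = 3$
$N = -38053$
$\frac{N}{d{\left(246 \right)}} = - \frac{38053}{3}$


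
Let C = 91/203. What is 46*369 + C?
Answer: 492259/29 ≈ 16974.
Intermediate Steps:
C = 13/29 (C = 91*(1/203) = 13/29 ≈ 0.44828)
46*369 + C = 46*369 + 13/29 = 16974 + 13/29 = 492259/29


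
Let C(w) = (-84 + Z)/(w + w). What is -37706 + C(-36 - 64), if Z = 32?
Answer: -1885287/50 ≈ -37706.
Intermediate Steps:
C(w) = -26/w (C(w) = (-84 + 32)/(w + w) = -52*1/(2*w) = -26/w)
-37706 + C(-36 - 64) = -37706 - 26/(-36 - 64) = -37706 - 26/(-100) = -37706 - 26*(-1/100) = -37706 + 13/50 = -1885287/50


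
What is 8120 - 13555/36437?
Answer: 295854885/36437 ≈ 8119.6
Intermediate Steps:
8120 - 13555/36437 = 295854885/36437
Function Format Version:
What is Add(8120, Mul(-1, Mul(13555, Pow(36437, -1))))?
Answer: Rational(295854885, 36437) ≈ 8119.6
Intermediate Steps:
Add(8120, Mul(-1, Mul(13555, Pow(36437, -1)))) = Add(8120, Mul(-1, Mul(13555, Rational(1, 36437)))) = Add(8120, Mul(-1, Rational(13555, 36437))) = Add(8120, Rational(-13555, 36437)) = Rational(295854885, 36437)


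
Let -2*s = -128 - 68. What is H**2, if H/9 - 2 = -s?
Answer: 746496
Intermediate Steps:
s = 98 (s = -(-128 - 68)/2 = -1/2*(-196) = 98)
H = -864 (H = 18 + 9*(-1*98) = 18 + 9*(-98) = 18 - 882 = -864)
H**2 = (-864)**2 = 746496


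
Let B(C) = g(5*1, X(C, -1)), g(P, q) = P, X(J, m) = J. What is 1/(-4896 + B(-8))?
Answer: -1/4891 ≈ -0.00020446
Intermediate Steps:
B(C) = 5 (B(C) = 5*1 = 5)
1/(-4896 + B(-8)) = 1/(-4896 + 5) = 1/(-4891) = -1/4891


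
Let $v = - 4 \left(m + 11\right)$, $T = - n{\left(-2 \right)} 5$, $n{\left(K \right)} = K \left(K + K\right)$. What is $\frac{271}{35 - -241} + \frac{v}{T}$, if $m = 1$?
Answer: $\frac{3011}{1380} \approx 2.1819$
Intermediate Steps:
$n{\left(K \right)} = 2 K^{2}$ ($n{\left(K \right)} = K 2 K = 2 K^{2}$)
$T = -40$ ($T = - 2 \left(-2\right)^{2} \cdot 5 = - 2 \cdot 4 \cdot 5 = \left(-1\right) 8 \cdot 5 = \left(-8\right) 5 = -40$)
$v = -48$ ($v = - 4 \left(1 + 11\right) = \left(-4\right) 12 = -48$)
$\frac{271}{35 - -241} + \frac{v}{T} = \frac{271}{35 - -241} - \frac{48}{-40} = \frac{271}{35 + 241} - - \frac{6}{5} = \frac{271}{276} + \frac{6}{5} = \frac{3011}{1380}$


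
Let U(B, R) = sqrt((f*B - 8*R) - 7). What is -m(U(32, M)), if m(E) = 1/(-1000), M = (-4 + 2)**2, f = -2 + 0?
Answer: 1/1000 ≈ 0.0010000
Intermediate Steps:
f = -2
M = 4 (M = (-2)**2 = 4)
U(B, R) = sqrt(-7 - 8*R - 2*B) (U(B, R) = sqrt((-2*B - 8*R) - 7) = sqrt((-8*R - 2*B) - 7) = sqrt(-7 - 8*R - 2*B))
m(E) = -1/1000
-m(U(32, M)) = -1*(-1/1000) = 1/1000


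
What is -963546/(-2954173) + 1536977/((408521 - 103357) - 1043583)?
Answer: -3828995281247/2181417472487 ≈ -1.7553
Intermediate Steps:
-963546/(-2954173) + 1536977/((408521 - 103357) - 1043583) = -963546*(-1/2954173) + 1536977/(305164 - 1043583) = 963546/2954173 + 1536977/(-738419) = 963546/2954173 + 1536977*(-1/738419) = 963546/2954173 - 1536977/738419 = -3828995281247/2181417472487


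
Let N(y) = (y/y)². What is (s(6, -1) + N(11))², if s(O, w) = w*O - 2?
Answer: 49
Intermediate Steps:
s(O, w) = -2 + O*w (s(O, w) = O*w - 2 = -2 + O*w)
N(y) = 1 (N(y) = 1² = 1)
(s(6, -1) + N(11))² = ((-2 + 6*(-1)) + 1)² = ((-2 - 6) + 1)² = (-8 + 1)² = (-7)² = 49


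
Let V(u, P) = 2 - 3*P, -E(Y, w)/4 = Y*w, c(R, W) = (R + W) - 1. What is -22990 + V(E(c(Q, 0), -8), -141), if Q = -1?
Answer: -22565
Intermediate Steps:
c(R, W) = -1 + R + W
E(Y, w) = -4*Y*w
-22990 + V(E(c(Q, 0), -8), -141) = -22990 + (2 - 3*(-141)) = -22990 + (2 + 423) = -22990 + 425 = -22565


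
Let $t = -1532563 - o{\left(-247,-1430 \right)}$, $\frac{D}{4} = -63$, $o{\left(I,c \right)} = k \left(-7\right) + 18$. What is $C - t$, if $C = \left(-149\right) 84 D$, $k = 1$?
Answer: $4686606$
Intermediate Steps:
$o{\left(I,c \right)} = 11$ ($o{\left(I,c \right)} = 1 \left(-7\right) + 18 = -7 + 18 = 11$)
$D = -252$ ($D = 4 \left(-63\right) = -252$)
$t = -1532574$ ($t = -1532563 - 11 = -1532574$)
$C = 3154032$ ($C = \left(-149\right) 84 \left(-252\right) = \left(-12516\right) \left(-252\right) = 3154032$)
$C - t = 3154032 - -1532574 = 3154032 + 1532574 = 4686606$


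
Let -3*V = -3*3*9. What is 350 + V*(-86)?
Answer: -1972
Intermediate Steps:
V = 27 (V = -(-3*3)*9/3 = -(-3)*9 = -⅓*(-81) = 27)
350 + V*(-86) = 350 + 27*(-86) = 350 - 2322 = -1972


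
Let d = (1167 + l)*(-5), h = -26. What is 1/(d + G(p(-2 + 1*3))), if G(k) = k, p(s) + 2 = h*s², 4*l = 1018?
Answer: -2/14271 ≈ -0.00014014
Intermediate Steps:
l = 509/2 (l = (¼)*1018 = 509/2 ≈ 254.50)
p(s) = -2 - 26*s²
d = -14215/2 (d = (1167 + 509/2)*(-5) = (2843/2)*(-5) = -14215/2 ≈ -7107.5)
1/(d + G(p(-2 + 1*3))) = 1/(-14215/2 + (-2 - 26*(-2 + 1*3)²)) = 1/(-14215/2 + (-2 - 26*(-2 + 3)²)) = 1/(-14215/2 + (-2 - 26*1²)) = 1/(-14215/2 + (-2 - 26*1)) = 1/(-14215/2 + (-2 - 26)) = 1/(-14215/2 - 28) = 1/(-14271/2) = -2/14271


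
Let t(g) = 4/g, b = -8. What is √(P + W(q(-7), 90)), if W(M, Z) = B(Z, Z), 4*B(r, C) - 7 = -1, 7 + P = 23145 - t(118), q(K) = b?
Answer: √322193926/118 ≈ 152.12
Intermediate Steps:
q(K) = -8
P = 1365140/59 (P = -7 + (23145 - 4/118) = -7 + (23145 - 1*2/59) = -7 + (23145 - 2/59) = -7 + 1365553/59 = 1365140/59 ≈ 23138.)
B(r, C) = 3/2 (B(r, C) = 7/4 + (¼)*(-1) = 7/4 - ¼ = 3/2)
W(M, Z) = 3/2
√(P + W(q(-7), 90)) = √(1365140/59 + 3/2) = √(2730457/118) = √322193926/118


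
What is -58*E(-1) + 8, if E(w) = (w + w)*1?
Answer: 124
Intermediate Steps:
E(w) = 2*w (E(w) = (2*w)*1 = 2*w)
-58*E(-1) + 8 = -116*(-1) + 8 = -58*(-2) + 8 = 116 + 8 = 124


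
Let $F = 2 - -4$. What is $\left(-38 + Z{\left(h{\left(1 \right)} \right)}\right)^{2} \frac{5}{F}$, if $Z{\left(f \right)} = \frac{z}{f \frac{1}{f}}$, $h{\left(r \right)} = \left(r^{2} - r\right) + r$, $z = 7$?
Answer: $\frac{4805}{6} \approx 800.83$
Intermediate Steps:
$h{\left(r \right)} = r^{2}$
$Z{\left(f \right)} = 7$ ($Z{\left(f \right)} = \frac{7}{f \frac{1}{f}} = \frac{7}{1} = 7 \cdot 1 = 7$)
$F = 6$ ($F = 2 + 4 = 6$)
$\left(-38 + Z{\left(h{\left(1 \right)} \right)}\right)^{2} \frac{5}{F} = \left(-38 + 7\right)^{2} \cdot \frac{5}{6} = \left(-31\right)^{2} \cdot 5 \cdot \frac{1}{6} = 961 \cdot \frac{5}{6} = \frac{4805}{6}$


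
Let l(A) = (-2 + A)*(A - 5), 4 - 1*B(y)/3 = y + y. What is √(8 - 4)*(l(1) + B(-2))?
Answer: 56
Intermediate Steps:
B(y) = 12 - 6*y (B(y) = 12 - 3*(y + y) = 12 - 6*y)
l(A) = (-5 + A)*(-2 + A) (l(A) = (-2 + A)*(-5 + A) = (-5 + A)*(-2 + A))
√(8 - 4)*(l(1) + B(-2)) = √(8 - 4)*((10 + 1² - 7*1) + (12 - 6*(-2))) = √4*((10 + 1 - 7) + (12 + 12)) = 2*(4 + 24) = 2*28 = 56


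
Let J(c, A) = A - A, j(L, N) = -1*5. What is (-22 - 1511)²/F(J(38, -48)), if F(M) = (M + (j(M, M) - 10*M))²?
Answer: 2350089/25 ≈ 94004.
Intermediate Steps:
j(L, N) = -5
J(c, A) = 0
F(M) = (-5 - 9*M)² (F(M) = (M + (-5 - 10*M))² = (-5 - 9*M)²)
(-22 - 1511)²/F(J(38, -48)) = (-22 - 1511)²/((5 + 9*0)²) = (-1533)²/((5 + 0)²) = 2350089/(5²) = 2350089/25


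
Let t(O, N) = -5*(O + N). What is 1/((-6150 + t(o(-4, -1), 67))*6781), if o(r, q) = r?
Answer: -1/43839165 ≈ -2.2811e-8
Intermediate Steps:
t(O, N) = -5*N - 5*O (t(O, N) = -5*(N + O) = -5*N - 5*O)
1/((-6150 + t(o(-4, -1), 67))*6781) = 1/(-6150 + (-5*67 - 5*(-4))*6781) = (1/6781)/(-6150 + (-335 + 20)) = (1/6781)/(-6150 - 315) = (1/6781)/(-6465) = -1/6465*1/6781 = -1/43839165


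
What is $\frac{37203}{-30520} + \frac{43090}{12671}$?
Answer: $\frac{843707587}{386718920} \approx 2.1817$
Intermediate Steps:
$\frac{37203}{-30520} + \frac{43090}{12671} = 37203 \left(- \frac{1}{30520}\right) + 43090 \cdot \frac{1}{12671} = - \frac{37203}{30520} + \frac{43090}{12671} = \frac{843707587}{386718920}$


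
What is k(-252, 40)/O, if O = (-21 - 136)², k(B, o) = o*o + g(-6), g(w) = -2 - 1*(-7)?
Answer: 1605/24649 ≈ 0.065114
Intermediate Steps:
g(w) = 5 (g(w) = -2 + 7 = 5)
k(B, o) = 5 + o² (k(B, o) = o*o + 5 = o² + 5 = 5 + o²)
O = 24649 (O = (-157)² = 24649)
k(-252, 40)/O = (5 + 40²)/24649 = (5 + 1600)*(1/24649) = 1605*(1/24649) = 1605/24649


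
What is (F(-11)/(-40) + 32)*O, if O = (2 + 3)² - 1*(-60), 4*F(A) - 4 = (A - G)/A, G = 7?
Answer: 478193/176 ≈ 2717.0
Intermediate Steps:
F(A) = 1 + (-7 + A)/(4*A) (F(A) = 1 + ((A - 1*7)/A)/4 = 1 + ((A - 7)/A)/4 = 1 + ((-7 + A)/A)/4 = 1 + (-7 + A)/(4*A))
O = 85 (O = 5² + 60 = 25 + 60 = 85)
(F(-11)/(-40) + 32)*O = (((¼)*(-7 + 5*(-11))/(-11))/(-40) + 32)*85 = (((¼)*(-1/11)*(-7 - 55))*(-1/40) + 32)*85 = (((¼)*(-1/11)*(-62))*(-1/40) + 32)*85 = ((31/22)*(-1/40) + 32)*85 = (-31/880 + 32)*85 = (28129/880)*85 = 478193/176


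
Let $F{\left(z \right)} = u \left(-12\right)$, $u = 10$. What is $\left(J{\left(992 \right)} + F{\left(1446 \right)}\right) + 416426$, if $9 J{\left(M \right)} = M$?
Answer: $\frac{3747746}{9} \approx 4.1642 \cdot 10^{5}$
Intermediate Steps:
$J{\left(M \right)} = \frac{M}{9}$
$F{\left(z \right)} = -120$ ($F{\left(z \right)} = 10 \left(-12\right) = -120$)
$\left(J{\left(992 \right)} + F{\left(1446 \right)}\right) + 416426 = \left(\frac{1}{9} \cdot 992 - 120\right) + 416426 = \left(\frac{992}{9} - 120\right) + 416426 = - \frac{88}{9} + 416426 = \frac{3747746}{9}$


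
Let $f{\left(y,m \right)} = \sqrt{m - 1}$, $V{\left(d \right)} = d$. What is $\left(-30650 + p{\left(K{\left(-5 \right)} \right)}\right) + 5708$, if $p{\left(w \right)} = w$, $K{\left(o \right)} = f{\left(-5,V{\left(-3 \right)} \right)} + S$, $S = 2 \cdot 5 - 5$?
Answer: $-24937 + 2 i \approx -24937.0 + 2.0 i$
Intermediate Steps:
$f{\left(y,m \right)} = \sqrt{-1 + m}$
$S = 5$ ($S = 10 - 5 = 5$)
$K{\left(o \right)} = 5 + 2 i$ ($K{\left(o \right)} = \sqrt{-1 - 3} + 5 = \sqrt{-4} + 5 = 2 i + 5 = 5 + 2 i$)
$\left(-30650 + p{\left(K{\left(-5 \right)} \right)}\right) + 5708 = \left(-30650 + \left(5 + 2 i\right)\right) + 5708 = \left(-30645 + 2 i\right) + 5708 = -24937 + 2 i$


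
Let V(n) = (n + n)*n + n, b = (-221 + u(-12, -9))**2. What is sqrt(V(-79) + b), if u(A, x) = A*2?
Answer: 2*sqrt(18107) ≈ 269.12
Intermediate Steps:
u(A, x) = 2*A
b = 60025 (b = (-221 + 2*(-12))**2 = (-221 - 24)**2 = (-245)**2 = 60025)
V(n) = n + 2*n**2 (V(n) = (2*n)*n + n = 2*n**2 + n = n + 2*n**2)
sqrt(V(-79) + b) = sqrt(-79*(1 + 2*(-79)) + 60025) = sqrt(-79*(1 - 158) + 60025) = sqrt(-79*(-157) + 60025) = sqrt(12403 + 60025) = sqrt(72428) = 2*sqrt(18107)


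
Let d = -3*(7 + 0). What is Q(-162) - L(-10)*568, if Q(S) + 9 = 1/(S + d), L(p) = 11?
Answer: -1145032/183 ≈ -6257.0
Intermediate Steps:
d = -21 (d = -3*7 = -21)
Q(S) = -9 + 1/(-21 + S) (Q(S) = -9 + 1/(S - 21) = -9 + 1/(-21 + S))
Q(-162) - L(-10)*568 = (190 - 9*(-162))/(-21 - 162) - 11*568 = (190 + 1458)/(-183) - 1*6248 = -1/183*1648 - 6248 = -1648/183 - 6248 = -1145032/183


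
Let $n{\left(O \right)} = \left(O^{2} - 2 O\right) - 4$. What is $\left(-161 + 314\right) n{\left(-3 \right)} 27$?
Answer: $45441$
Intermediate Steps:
$n{\left(O \right)} = -4 + O^{2} - 2 O$
$\left(-161 + 314\right) n{\left(-3 \right)} 27 = \left(-161 + 314\right) \left(-4 + \left(-3\right)^{2} - -6\right) 27 = 153 \left(-4 + 9 + 6\right) 27 = 153 \cdot 11 \cdot 27 = 153 \cdot 297 = 45441$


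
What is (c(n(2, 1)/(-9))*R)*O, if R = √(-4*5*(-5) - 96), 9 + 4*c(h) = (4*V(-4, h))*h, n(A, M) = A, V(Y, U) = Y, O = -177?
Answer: 2891/6 ≈ 481.83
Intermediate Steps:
c(h) = -9/4 - 4*h (c(h) = -9/4 + ((4*(-4))*h)/4 = -9/4 + (-16*h)/4 = -9/4 - 4*h)
R = 2 (R = √(-20*(-5) - 96) = √(100 - 96) = √4 = 2)
(c(n(2, 1)/(-9))*R)*O = ((-9/4 - 8/(-9))*2)*(-177) = ((-9/4 - 8*(-1)/9)*2)*(-177) = ((-9/4 - 4*(-2/9))*2)*(-177) = ((-9/4 + 8/9)*2)*(-177) = -49/36*2*(-177) = -49/18*(-177) = 2891/6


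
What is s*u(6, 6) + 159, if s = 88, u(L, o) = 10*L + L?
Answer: 5967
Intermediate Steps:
u(L, o) = 11*L
s*u(6, 6) + 159 = 88*(11*6) + 159 = 88*66 + 159 = 5808 + 159 = 5967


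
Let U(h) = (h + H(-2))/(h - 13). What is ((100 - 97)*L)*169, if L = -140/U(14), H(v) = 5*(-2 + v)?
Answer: 11830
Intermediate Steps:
H(v) = -10 + 5*v
U(h) = (-20 + h)/(-13 + h) (U(h) = (h + (-10 + 5*(-2)))/(h - 13) = (h + (-10 - 10))/(-13 + h) = (h - 20)/(-13 + h) = (-20 + h)/(-13 + h))
L = 70/3 (L = -140*(-13 + 14)/(-20 + 14) = -140/(-6/1) = -140/(1*(-6)) = -140/(-6) = -140*(-1/6) = 70/3 ≈ 23.333)
((100 - 97)*L)*169 = ((100 - 97)*(70/3))*169 = (3*(70/3))*169 = 70*169 = 11830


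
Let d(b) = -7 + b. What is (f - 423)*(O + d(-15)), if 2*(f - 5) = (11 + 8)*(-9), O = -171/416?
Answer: 9388261/832 ≈ 11284.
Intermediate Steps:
O = -171/416 (O = -171*1/416 = -171/416 ≈ -0.41106)
f = -161/2 (f = 5 + ((11 + 8)*(-9))/2 = 5 + (19*(-9))/2 = 5 + (½)*(-171) = 5 - 171/2 = -161/2 ≈ -80.500)
(f - 423)*(O + d(-15)) = (-161/2 - 423)*(-171/416 + (-7 - 15)) = -1007*(-171/416 - 22)/2 = -1007/2*(-9323/416) = 9388261/832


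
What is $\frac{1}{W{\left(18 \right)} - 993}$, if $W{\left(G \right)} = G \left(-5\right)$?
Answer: $- \frac{1}{1083} \approx -0.00092336$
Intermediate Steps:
$W{\left(G \right)} = - 5 G$
$\frac{1}{W{\left(18 \right)} - 993} = \frac{1}{\left(-5\right) 18 - 993} = \frac{1}{-90 - 993} = \frac{1}{-1083} = - \frac{1}{1083}$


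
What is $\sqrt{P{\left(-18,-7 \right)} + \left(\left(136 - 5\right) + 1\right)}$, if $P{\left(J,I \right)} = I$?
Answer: $5 \sqrt{5} \approx 11.18$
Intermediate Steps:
$\sqrt{P{\left(-18,-7 \right)} + \left(\left(136 - 5\right) + 1\right)} = \sqrt{-7 + \left(\left(136 - 5\right) + 1\right)} = \sqrt{-7 + \left(131 + 1\right)} = \sqrt{-7 + 132} = \sqrt{125} = 5 \sqrt{5}$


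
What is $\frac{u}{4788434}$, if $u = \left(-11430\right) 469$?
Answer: $- \frac{382905}{342031} \approx -1.1195$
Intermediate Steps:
$u = -5360670$
$\frac{u}{4788434} = - \frac{5360670}{4788434} = \left(-5360670\right) \frac{1}{4788434} = - \frac{382905}{342031}$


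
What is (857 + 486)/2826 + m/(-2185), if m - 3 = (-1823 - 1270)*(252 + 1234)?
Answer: 136755595/64998 ≈ 2104.0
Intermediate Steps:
m = -4596195 (m = 3 + (-1823 - 1270)*(252 + 1234) = 3 - 3093*1486 = 3 - 4596198 = -4596195)
(857 + 486)/2826 + m/(-2185) = (857 + 486)/2826 - 4596195/(-2185) = 1343*(1/2826) - 4596195*(-1/2185) = 1343/2826 + 48381/23 = 136755595/64998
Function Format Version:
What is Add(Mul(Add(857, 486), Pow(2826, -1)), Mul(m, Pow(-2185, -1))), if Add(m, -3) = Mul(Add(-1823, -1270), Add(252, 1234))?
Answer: Rational(136755595, 64998) ≈ 2104.0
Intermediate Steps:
m = -4596195 (m = Add(3, Mul(Add(-1823, -1270), Add(252, 1234))) = Add(3, Mul(-3093, 1486)) = Add(3, -4596198) = -4596195)
Add(Mul(Add(857, 486), Pow(2826, -1)), Mul(m, Pow(-2185, -1))) = Add(Mul(Add(857, 486), Pow(2826, -1)), Mul(-4596195, Pow(-2185, -1))) = Add(Mul(1343, Rational(1, 2826)), Mul(-4596195, Rational(-1, 2185))) = Add(Rational(1343, 2826), Rational(48381, 23)) = Rational(136755595, 64998)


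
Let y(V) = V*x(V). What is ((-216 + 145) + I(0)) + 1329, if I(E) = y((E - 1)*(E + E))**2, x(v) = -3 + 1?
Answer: 1258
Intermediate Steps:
x(v) = -2
y(V) = -2*V (y(V) = V*(-2) = -2*V)
I(E) = 16*E**2*(-1 + E)**2 (I(E) = (-2*(E - 1)*(E + E))**2 = (-2*(-1 + E)*2*E)**2 = (-4*E*(-1 + E))**2 = 16*E**2*(-1 + E)**2)
((-216 + 145) + I(0)) + 1329 = ((-216 + 145) + 16*0**2*(-1 + 0)**2) + 1329 = (-71 + 16*0*(-1)**2) + 1329 = (-71 + 16*0*1) + 1329 = (-71 + 0) + 1329 = -71 + 1329 = 1258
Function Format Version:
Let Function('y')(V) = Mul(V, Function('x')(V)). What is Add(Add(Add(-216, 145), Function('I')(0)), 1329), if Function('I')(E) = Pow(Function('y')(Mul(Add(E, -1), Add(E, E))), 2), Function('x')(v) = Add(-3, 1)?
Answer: 1258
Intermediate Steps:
Function('x')(v) = -2
Function('y')(V) = Mul(-2, V) (Function('y')(V) = Mul(V, -2) = Mul(-2, V))
Function('I')(E) = Mul(16, Pow(E, 2), Pow(Add(-1, E), 2)) (Function('I')(E) = Pow(Mul(-2, Mul(Add(E, -1), Add(E, E))), 2) = Pow(Mul(-2, Mul(Add(-1, E), Mul(2, E))), 2) = Pow(Mul(-2, Mul(2, E, Add(-1, E))), 2) = Pow(Mul(-4, E, Add(-1, E)), 2) = Mul(16, Pow(E, 2), Pow(Add(-1, E), 2)))
Add(Add(Add(-216, 145), Function('I')(0)), 1329) = Add(Add(Add(-216, 145), Mul(16, Pow(0, 2), Pow(Add(-1, 0), 2))), 1329) = Add(Add(-71, Mul(16, 0, Pow(-1, 2))), 1329) = Add(Add(-71, Mul(16, 0, 1)), 1329) = Add(Add(-71, 0), 1329) = Add(-71, 1329) = 1258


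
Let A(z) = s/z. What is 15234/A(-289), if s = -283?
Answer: 4402626/283 ≈ 15557.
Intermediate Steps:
A(z) = -283/z
15234/A(-289) = 15234/((-283/(-289))) = 15234/((-283*(-1/289))) = 15234/(283/289) = 15234*(289/283) = 4402626/283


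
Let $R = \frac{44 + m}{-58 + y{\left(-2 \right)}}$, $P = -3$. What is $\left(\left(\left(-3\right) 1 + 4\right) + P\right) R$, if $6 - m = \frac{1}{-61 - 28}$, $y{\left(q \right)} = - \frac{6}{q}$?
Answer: $\frac{8902}{4895} \approx 1.8186$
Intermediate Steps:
$m = \frac{535}{89}$ ($m = 6 - \frac{1}{-61 - 28} = 6 - \frac{1}{-89} = 6 - - \frac{1}{89} = 6 + \frac{1}{89} = \frac{535}{89} \approx 6.0112$)
$R = - \frac{4451}{4895}$ ($R = \frac{44 + \frac{535}{89}}{-58 - \frac{6}{-2}} = \frac{4451}{89 \left(-58 - -3\right)} = \frac{4451}{89 \left(-58 + 3\right)} = \frac{4451}{89 \left(-55\right)} = \frac{4451}{89} \left(- \frac{1}{55}\right) = - \frac{4451}{4895} \approx -0.9093$)
$\left(\left(\left(-3\right) 1 + 4\right) + P\right) R = \left(\left(\left(-3\right) 1 + 4\right) - 3\right) \left(- \frac{4451}{4895}\right) = \left(\left(-3 + 4\right) - 3\right) \left(- \frac{4451}{4895}\right) = \left(1 - 3\right) \left(- \frac{4451}{4895}\right) = \left(-2\right) \left(- \frac{4451}{4895}\right) = \frac{8902}{4895}$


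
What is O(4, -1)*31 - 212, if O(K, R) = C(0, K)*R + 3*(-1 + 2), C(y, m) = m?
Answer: -243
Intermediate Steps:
O(K, R) = 3 + K*R (O(K, R) = K*R + 3*(-1 + 2) = K*R + 3*1 = K*R + 3 = 3 + K*R)
O(4, -1)*31 - 212 = (3 + 4*(-1))*31 - 212 = (3 - 4)*31 - 212 = -1*31 - 212 = -31 - 212 = -243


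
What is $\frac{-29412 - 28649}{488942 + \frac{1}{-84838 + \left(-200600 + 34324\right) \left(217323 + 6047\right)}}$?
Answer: $- \frac{2156452598016438}{18159870587474435} \approx -0.11875$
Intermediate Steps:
$\frac{-29412 - 28649}{488942 + \frac{1}{-84838 + \left(-200600 + 34324\right) \left(217323 + 6047\right)}} = - \frac{58061}{488942 + \frac{1}{-84838 - 37141070120}} = - \frac{58061}{488942 + \frac{1}{-37141154958}} = - \frac{58061}{488942 - \frac{1}{37141154958}} = - \frac{58061}{\frac{18159870587474435}{37141154958}} = \left(-58061\right) \frac{37141154958}{18159870587474435} = - \frac{2156452598016438}{18159870587474435}$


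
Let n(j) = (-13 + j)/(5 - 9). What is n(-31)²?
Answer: 121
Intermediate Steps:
n(j) = 13/4 - j/4 (n(j) = (-13 + j)/(-4) = (-13 + j)*(-¼) = 13/4 - j/4)
n(-31)² = (13/4 - ¼*(-31))² = (13/4 + 31/4)² = 11² = 121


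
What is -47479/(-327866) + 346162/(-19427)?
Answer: -112572375759/6369452782 ≈ -17.674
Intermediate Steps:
-47479/(-327866) + 346162/(-19427) = -47479*(-1/327866) + 346162*(-1/19427) = 47479/327866 - 346162/19427 = -112572375759/6369452782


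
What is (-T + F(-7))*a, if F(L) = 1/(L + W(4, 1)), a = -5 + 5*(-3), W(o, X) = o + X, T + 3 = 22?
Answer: 390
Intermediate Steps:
T = 19 (T = -3 + 22 = 19)
W(o, X) = X + o
a = -20 (a = -5 - 15 = -20)
F(L) = 1/(5 + L) (F(L) = 1/(L + (1 + 4)) = 1/(L + 5) = 1/(5 + L))
(-T + F(-7))*a = (-1*19 + 1/(5 - 7))*(-20) = (-19 + 1/(-2))*(-20) = (-19 - ½)*(-20) = -39/2*(-20) = 390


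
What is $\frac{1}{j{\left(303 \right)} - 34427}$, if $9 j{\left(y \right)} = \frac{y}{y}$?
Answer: $- \frac{9}{309842} \approx -2.9047 \cdot 10^{-5}$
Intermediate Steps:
$j{\left(y \right)} = \frac{1}{9}$ ($j{\left(y \right)} = \frac{y \frac{1}{y}}{9} = \frac{1}{9} \cdot 1 = \frac{1}{9}$)
$\frac{1}{j{\left(303 \right)} - 34427} = \frac{1}{\frac{1}{9} - 34427} = \frac{1}{- \frac{309842}{9}} = - \frac{9}{309842}$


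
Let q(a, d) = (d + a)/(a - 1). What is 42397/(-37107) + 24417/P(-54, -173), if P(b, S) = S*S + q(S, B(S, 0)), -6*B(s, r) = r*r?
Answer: -63144660437/193246539633 ≈ -0.32676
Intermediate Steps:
B(s, r) = -r²/6 (B(s, r) = -r*r/6 = -r²/6)
q(a, d) = (a + d)/(-1 + a)
P(b, S) = S² + S/(-1 + S) (P(b, S) = S*S + (S - ⅙*0²)/(-1 + S) = S² + (S - ⅙*0)/(-1 + S) = S² + (S + 0)/(-1 + S) = S² + S/(-1 + S))
42397/(-37107) + 24417/P(-54, -173) = 42397/(-37107) + 24417/((-173*(1 - 173*(-1 - 173))/(-1 - 173))) = 42397*(-1/37107) + 24417/((-173*(1 - 173*(-174))/(-174))) = -42397/37107 + 24417/((-173*(-1/174)*(1 + 30102))) = -42397/37107 + 24417/((-173*(-1/174)*30103)) = -42397/37107 + 24417/(5207819/174) = -42397/37107 + 24417*(174/5207819) = -42397/37107 + 4248558/5207819 = -63144660437/193246539633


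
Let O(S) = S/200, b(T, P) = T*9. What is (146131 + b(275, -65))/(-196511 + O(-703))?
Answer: -29721200/39302903 ≈ -0.75621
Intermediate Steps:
b(T, P) = 9*T
O(S) = S/200 (O(S) = S*(1/200) = S/200)
(146131 + b(275, -65))/(-196511 + O(-703)) = (146131 + 9*275)/(-196511 + (1/200)*(-703)) = (146131 + 2475)/(-196511 - 703/200) = 148606/(-39302903/200) = 148606*(-200/39302903) = -29721200/39302903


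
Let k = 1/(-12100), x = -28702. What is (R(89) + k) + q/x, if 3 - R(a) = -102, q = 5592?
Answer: 18199099549/173647100 ≈ 104.81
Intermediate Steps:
R(a) = 105 (R(a) = 3 - 1*(-102) = 3 + 102 = 105)
k = -1/12100 ≈ -8.2645e-5
(R(89) + k) + q/x = (105 - 1/12100) + 5592/(-28702) = 1270499/12100 + 5592*(-1/28702) = 1270499/12100 - 2796/14351 = 18199099549/173647100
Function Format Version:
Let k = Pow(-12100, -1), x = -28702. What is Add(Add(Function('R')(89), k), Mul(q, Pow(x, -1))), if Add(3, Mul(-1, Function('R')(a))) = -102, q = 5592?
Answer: Rational(18199099549, 173647100) ≈ 104.81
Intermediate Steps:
Function('R')(a) = 105 (Function('R')(a) = Add(3, Mul(-1, -102)) = Add(3, 102) = 105)
k = Rational(-1, 12100) ≈ -8.2645e-5
Add(Add(Function('R')(89), k), Mul(q, Pow(x, -1))) = Add(Add(105, Rational(-1, 12100)), Mul(5592, Pow(-28702, -1))) = Add(Rational(1270499, 12100), Mul(5592, Rational(-1, 28702))) = Add(Rational(1270499, 12100), Rational(-2796, 14351)) = Rational(18199099549, 173647100)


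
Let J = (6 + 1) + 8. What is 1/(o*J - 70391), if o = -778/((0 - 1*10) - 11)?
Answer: -7/488847 ≈ -1.4319e-5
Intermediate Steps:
J = 15 (J = 7 + 8 = 15)
o = 778/21 (o = -778/((0 - 10) - 11) = -778/(-10 - 11) = -778/(1*(-21)) = -778/(-21) = -778*(-1/21) = 778/21 ≈ 37.048)
1/(o*J - 70391) = 1/((778/21)*15 - 70391) = 1/(3890/7 - 70391) = 1/(-488847/7) = -7/488847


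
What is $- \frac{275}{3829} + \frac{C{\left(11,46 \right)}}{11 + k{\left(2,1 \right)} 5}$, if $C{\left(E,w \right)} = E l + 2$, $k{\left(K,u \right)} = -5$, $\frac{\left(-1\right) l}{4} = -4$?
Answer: $- \frac{6994}{547} \approx -12.786$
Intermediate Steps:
$l = 16$ ($l = \left(-4\right) \left(-4\right) = 16$)
$C{\left(E,w \right)} = 2 + 16 E$ ($C{\left(E,w \right)} = E 16 + 2 = 16 E + 2 = 2 + 16 E$)
$- \frac{275}{3829} + \frac{C{\left(11,46 \right)}}{11 + k{\left(2,1 \right)} 5} = - \frac{275}{3829} + \frac{2 + 16 \cdot 11}{11 - 25} = \left(-275\right) \frac{1}{3829} + \frac{2 + 176}{11 - 25} = - \frac{275}{3829} + \frac{178}{-14} = - \frac{275}{3829} + 178 \left(- \frac{1}{14}\right) = - \frac{275}{3829} - \frac{89}{7} = - \frac{6994}{547}$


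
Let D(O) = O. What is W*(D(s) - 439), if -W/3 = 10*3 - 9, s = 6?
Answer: 27279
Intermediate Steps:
W = -63 (W = -3*(10*3 - 9) = -3*(30 - 9) = -3*21 = -63)
W*(D(s) - 439) = -63*(6 - 439) = -63*(-433) = 27279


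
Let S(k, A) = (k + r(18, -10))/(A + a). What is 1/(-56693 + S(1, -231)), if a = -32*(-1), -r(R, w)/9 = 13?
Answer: -199/11281791 ≈ -1.7639e-5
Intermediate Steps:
r(R, w) = -117 (r(R, w) = -9*13 = -117)
a = 32
S(k, A) = (-117 + k)/(32 + A) (S(k, A) = (k - 117)/(A + 32) = (-117 + k)/(32 + A))
1/(-56693 + S(1, -231)) = 1/(-56693 + (-117 + 1)/(32 - 231)) = 1/(-56693 - 116/(-199)) = 1/(-56693 - 1/199*(-116)) = 1/(-56693 + 116/199) = 1/(-11281791/199) = -199/11281791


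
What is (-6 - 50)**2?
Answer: 3136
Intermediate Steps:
(-6 - 50)**2 = (-56)**2 = 3136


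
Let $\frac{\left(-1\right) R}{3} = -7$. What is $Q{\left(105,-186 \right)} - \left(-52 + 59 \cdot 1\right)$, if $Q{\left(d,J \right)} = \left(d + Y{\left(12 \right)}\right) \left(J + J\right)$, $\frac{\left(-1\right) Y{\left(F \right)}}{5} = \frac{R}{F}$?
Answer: $-35812$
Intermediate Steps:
$R = 21$ ($R = \left(-3\right) \left(-7\right) = 21$)
$Y{\left(F \right)} = - \frac{105}{F}$ ($Y{\left(F \right)} = - 5 \frac{21}{F} = - \frac{105}{F}$)
$Q{\left(d,J \right)} = 2 J \left(- \frac{35}{4} + d\right)$ ($Q{\left(d,J \right)} = \left(d - \frac{105}{12}\right) \left(J + J\right) = \left(d - \frac{35}{4}\right) 2 J = \left(- \frac{35}{4} + d\right) 2 J = 2 J \left(- \frac{35}{4} + d\right)$)
$Q{\left(105,-186 \right)} - \left(-52 + 59 \cdot 1\right) = \frac{1}{2} \left(-186\right) \left(-35 + 4 \cdot 105\right) - \left(-52 + 59 \cdot 1\right) = \frac{1}{2} \left(-186\right) \left(-35 + 420\right) - \left(-52 + 59\right) = \frac{1}{2} \left(-186\right) 385 - 7 = -35805 - 7 = -35812$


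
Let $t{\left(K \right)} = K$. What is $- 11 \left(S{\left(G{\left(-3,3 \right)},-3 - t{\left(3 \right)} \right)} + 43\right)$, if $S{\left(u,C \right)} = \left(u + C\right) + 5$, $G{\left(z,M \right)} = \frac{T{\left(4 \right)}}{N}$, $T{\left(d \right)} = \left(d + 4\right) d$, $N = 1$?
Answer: $-814$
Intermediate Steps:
$T{\left(d \right)} = d \left(4 + d\right)$ ($T{\left(d \right)} = \left(4 + d\right) d = d \left(4 + d\right)$)
$G{\left(z,M \right)} = 32$ ($G{\left(z,M \right)} = \frac{4 \left(4 + 4\right)}{1} = 4 \cdot 8 \cdot 1 = 32 \cdot 1 = 32$)
$S{\left(u,C \right)} = 5 + C + u$ ($S{\left(u,C \right)} = \left(C + u\right) + 5 = 5 + C + u$)
$- 11 \left(S{\left(G{\left(-3,3 \right)},-3 - t{\left(3 \right)} \right)} + 43\right) = - 11 \left(\left(5 - 6 + 32\right) + 43\right) = - 11 \left(31 + 43\right) = \left(-11\right) 74 = -814$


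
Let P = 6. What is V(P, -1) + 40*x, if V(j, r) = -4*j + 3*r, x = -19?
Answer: -787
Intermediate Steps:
V(P, -1) + 40*x = (-4*6 + 3*(-1)) + 40*(-19) = (-24 - 3) - 760 = -27 - 760 = -787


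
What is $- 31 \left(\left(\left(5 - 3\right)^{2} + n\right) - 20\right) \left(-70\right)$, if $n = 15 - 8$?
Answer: $-19530$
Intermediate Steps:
$n = 7$
$- 31 \left(\left(\left(5 - 3\right)^{2} + n\right) - 20\right) \left(-70\right) = - 31 \left(\left(\left(5 - 3\right)^{2} + 7\right) - 20\right) \left(-70\right) = - 31 \left(\left(2^{2} + 7\right) - 20\right) \left(-70\right) = - 31 \left(\left(4 + 7\right) - 20\right) \left(-70\right) = - 31 \left(11 - 20\right) \left(-70\right) = \left(-31\right) \left(-9\right) \left(-70\right) = 279 \left(-70\right) = -19530$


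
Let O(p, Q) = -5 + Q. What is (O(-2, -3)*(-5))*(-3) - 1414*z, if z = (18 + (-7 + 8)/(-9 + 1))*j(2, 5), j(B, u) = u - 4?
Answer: -101581/4 ≈ -25395.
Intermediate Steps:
j(B, u) = -4 + u
z = 143/8 (z = (18 + (-7 + 8)/(-9 + 1))*(-4 + 5) = (18 + 1/(-8))*1 = (18 + 1*(-⅛))*1 = (18 - ⅛)*1 = (143/8)*1 = 143/8 ≈ 17.875)
(O(-2, -3)*(-5))*(-3) - 1414*z = ((-5 - 3)*(-5))*(-3) - 1414*143/8 = -8*(-5)*(-3) - 101101/4 = 40*(-3) - 101101/4 = -120 - 101101/4 = -101581/4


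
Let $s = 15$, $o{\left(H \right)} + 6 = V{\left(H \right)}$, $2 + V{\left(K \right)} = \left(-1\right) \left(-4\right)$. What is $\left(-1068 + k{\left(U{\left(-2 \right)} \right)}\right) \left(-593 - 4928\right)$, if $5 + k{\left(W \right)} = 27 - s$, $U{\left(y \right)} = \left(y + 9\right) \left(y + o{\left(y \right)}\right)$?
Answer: $5857781$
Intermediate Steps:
$V{\left(K \right)} = 2$ ($V{\left(K \right)} = -2 - -4 = -2 + 4 = 2$)
$o{\left(H \right)} = -4$ ($o{\left(H \right)} = -6 + 2 = -4$)
$U{\left(y \right)} = \left(-4 + y\right) \left(9 + y\right)$ ($U{\left(y \right)} = \left(y + 9\right) \left(y - 4\right) = \left(9 + y\right) \left(-4 + y\right) = \left(-4 + y\right) \left(9 + y\right)$)
$k{\left(W \right)} = 7$ ($k{\left(W \right)} = -5 + \left(27 - 15\right) = -5 + 12 = 7$)
$\left(-1068 + k{\left(U{\left(-2 \right)} \right)}\right) \left(-593 - 4928\right) = \left(-1068 + 7\right) \left(-593 - 4928\right) = \left(-1061\right) \left(-5521\right) = 5857781$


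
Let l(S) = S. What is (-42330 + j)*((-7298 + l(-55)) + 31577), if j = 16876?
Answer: -616597696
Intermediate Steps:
(-42330 + j)*((-7298 + l(-55)) + 31577) = (-42330 + 16876)*((-7298 - 55) + 31577) = -25454*(-7353 + 31577) = -25454*24224 = -616597696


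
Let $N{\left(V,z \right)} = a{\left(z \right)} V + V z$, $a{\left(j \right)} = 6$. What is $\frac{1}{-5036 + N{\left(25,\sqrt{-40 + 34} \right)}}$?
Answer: $- \frac{2443}{11938373} - \frac{25 i \sqrt{6}}{23876746} \approx -0.00020463 - 2.5647 \cdot 10^{-6} i$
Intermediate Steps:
$N{\left(V,z \right)} = 6 V + V z$
$\frac{1}{-5036 + N{\left(25,\sqrt{-40 + 34} \right)}} = \frac{1}{-5036 + 25 \left(6 + \sqrt{-40 + 34}\right)} = \frac{1}{-5036 + 25 \left(6 + \sqrt{-6}\right)} = \frac{1}{-5036 + 25 \left(6 + i \sqrt{6}\right)} = \frac{1}{-5036 + \left(150 + 25 i \sqrt{6}\right)} = \frac{1}{-4886 + 25 i \sqrt{6}}$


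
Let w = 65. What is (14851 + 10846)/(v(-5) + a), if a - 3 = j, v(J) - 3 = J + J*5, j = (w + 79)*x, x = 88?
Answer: 25697/12648 ≈ 2.0317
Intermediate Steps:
j = 12672 (j = (65 + 79)*88 = 144*88 = 12672)
v(J) = 3 + 6*J (v(J) = 3 + (J + J*5) = 3 + (J + 5*J) = 3 + 6*J)
a = 12675 (a = 3 + 12672 = 12675)
(14851 + 10846)/(v(-5) + a) = (14851 + 10846)/((3 + 6*(-5)) + 12675) = 25697/((3 - 30) + 12675) = 25697/(-27 + 12675) = 25697/12648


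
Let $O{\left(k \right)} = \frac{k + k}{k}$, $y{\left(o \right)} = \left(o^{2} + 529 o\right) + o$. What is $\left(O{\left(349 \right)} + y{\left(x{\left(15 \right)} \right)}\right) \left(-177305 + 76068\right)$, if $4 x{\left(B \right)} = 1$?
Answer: $- \frac{217963261}{16} \approx -1.3623 \cdot 10^{7}$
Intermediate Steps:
$x{\left(B \right)} = \frac{1}{4}$ ($x{\left(B \right)} = \frac{1}{4} \cdot 1 = \frac{1}{4}$)
$y{\left(o \right)} = o^{2} + 530 o$
$O{\left(k \right)} = 2$ ($O{\left(k \right)} = \frac{2 k}{k} = 2$)
$\left(O{\left(349 \right)} + y{\left(x{\left(15 \right)} \right)}\right) \left(-177305 + 76068\right) = \left(2 + \frac{530 + \frac{1}{4}}{4}\right) \left(-177305 + 76068\right) = \left(2 + \frac{1}{4} \cdot \frac{2121}{4}\right) \left(-101237\right) = \left(2 + \frac{2121}{16}\right) \left(-101237\right) = \frac{2153}{16} \left(-101237\right) = - \frac{217963261}{16}$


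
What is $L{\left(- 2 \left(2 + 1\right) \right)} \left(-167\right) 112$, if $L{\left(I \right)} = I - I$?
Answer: $0$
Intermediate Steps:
$L{\left(I \right)} = 0$
$L{\left(- 2 \left(2 + 1\right) \right)} \left(-167\right) 112 = 0 \left(-167\right) 112 = 0 \cdot 112 = 0$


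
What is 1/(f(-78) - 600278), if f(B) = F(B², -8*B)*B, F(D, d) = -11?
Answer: -1/599420 ≈ -1.6683e-6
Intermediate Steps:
f(B) = -11*B
1/(f(-78) - 600278) = 1/(-11*(-78) - 600278) = 1/(858 - 600278) = 1/(-599420) = -1/599420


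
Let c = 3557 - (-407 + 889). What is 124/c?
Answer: 124/3075 ≈ 0.040325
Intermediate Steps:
c = 3075 (c = 3557 - 1*482 = 3557 - 482 = 3075)
124/c = 124/3075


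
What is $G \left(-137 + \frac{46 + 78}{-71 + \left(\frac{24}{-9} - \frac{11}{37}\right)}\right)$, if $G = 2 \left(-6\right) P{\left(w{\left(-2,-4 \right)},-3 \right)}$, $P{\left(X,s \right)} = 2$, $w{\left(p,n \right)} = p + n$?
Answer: $\frac{13662408}{4105} \approx 3328.2$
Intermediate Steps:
$w{\left(p,n \right)} = n + p$
$G = -24$ ($G = 2 \left(-6\right) 2 = \left(-12\right) 2 = -24$)
$G \left(-137 + \frac{46 + 78}{-71 + \left(\frac{24}{-9} - \frac{11}{37}\right)}\right) = - 24 \left(-137 + \frac{46 + 78}{-71 + \left(\frac{24}{-9} - \frac{11}{37}\right)}\right) = - 24 \left(-137 + \frac{124}{-71 + \left(24 \left(- \frac{1}{9}\right) - \frac{11}{37}\right)}\right) = - 24 \left(-137 + \frac{124}{-71 - \frac{329}{111}}\right) = - 24 \left(-137 + \frac{124}{- \frac{8210}{111}}\right) = - 24 \left(-137 + 124 \left(- \frac{111}{8210}\right)\right) = - 24 \left(-137 - \frac{6882}{4105}\right) = \left(-24\right) \left(- \frac{569267}{4105}\right) = \frac{13662408}{4105}$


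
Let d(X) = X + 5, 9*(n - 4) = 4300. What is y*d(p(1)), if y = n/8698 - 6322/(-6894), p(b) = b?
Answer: 29155066/4997001 ≈ 5.8345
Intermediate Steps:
n = 4336/9 (n = 4 + (⅑)*4300 = 4 + 4300/9 = 4336/9 ≈ 481.78)
d(X) = 5 + X
y = 14577533/14991003 (y = (4336/9)/8698 - 6322/(-6894) = (4336/9)*(1/8698) - 6322*(-1/6894) = 2168/39141 + 3161/3447 = 14577533/14991003 ≈ 0.97242)
y*d(p(1)) = 14577533*(5 + 1)/14991003 = (14577533/14991003)*6 = 29155066/4997001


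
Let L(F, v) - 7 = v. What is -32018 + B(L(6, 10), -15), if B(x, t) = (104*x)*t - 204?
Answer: -58742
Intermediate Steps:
L(F, v) = 7 + v
B(x, t) = -204 + 104*t*x (B(x, t) = 104*t*x - 204 = -204 + 104*t*x)
-32018 + B(L(6, 10), -15) = -32018 + (-204 + 104*(-15)*(7 + 10)) = -32018 + (-204 + 104*(-15)*17) = -32018 + (-204 - 26520) = -32018 - 26724 = -58742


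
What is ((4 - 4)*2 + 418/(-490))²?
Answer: 43681/60025 ≈ 0.72771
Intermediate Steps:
((4 - 4)*2 + 418/(-490))² = (0*2 + 418*(-1/490))² = (0 - 209/245)² = (-209/245)² = 43681/60025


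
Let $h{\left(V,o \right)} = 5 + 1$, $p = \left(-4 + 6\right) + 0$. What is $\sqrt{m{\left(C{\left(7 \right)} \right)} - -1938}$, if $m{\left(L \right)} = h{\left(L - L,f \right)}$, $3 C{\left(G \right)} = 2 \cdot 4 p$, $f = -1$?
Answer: $18 \sqrt{6} \approx 44.091$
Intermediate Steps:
$p = 2$ ($p = 2 + 0 = 2$)
$C{\left(G \right)} = \frac{16}{3}$ ($C{\left(G \right)} = \frac{2 \cdot 4 \cdot 2}{3} = \frac{8 \cdot 2}{3} = \frac{1}{3} \cdot 16 = \frac{16}{3}$)
$h{\left(V,o \right)} = 6$
$m{\left(L \right)} = 6$
$\sqrt{m{\left(C{\left(7 \right)} \right)} - -1938} = \sqrt{6 - -1938} = \sqrt{6 + 1938} = \sqrt{1944} = 18 \sqrt{6}$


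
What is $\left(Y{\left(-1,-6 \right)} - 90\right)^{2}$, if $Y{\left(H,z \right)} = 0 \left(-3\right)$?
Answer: $8100$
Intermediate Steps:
$Y{\left(H,z \right)} = 0$
$\left(Y{\left(-1,-6 \right)} - 90\right)^{2} = \left(0 - 90\right)^{2} = \left(-90\right)^{2} = 8100$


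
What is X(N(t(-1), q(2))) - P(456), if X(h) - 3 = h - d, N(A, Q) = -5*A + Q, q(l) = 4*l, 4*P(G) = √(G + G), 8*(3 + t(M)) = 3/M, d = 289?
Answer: -2089/8 - √57 ≈ -268.67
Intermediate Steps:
t(M) = -3 + 3/(8*M) (t(M) = -3 + (3/M)/8 = -3 + 3/(8*M))
P(G) = √2*√G/4 (P(G) = √(G + G)/4 = √(2*G)/4 = (√2*√G)/4 = √2*√G/4)
N(A, Q) = Q - 5*A
X(h) = -286 + h (X(h) = 3 + (h - 1*289) = 3 + (h - 289) = 3 + (-289 + h) = -286 + h)
X(N(t(-1), q(2))) - P(456) = (-286 + (4*2 - 5*(-3 + (3/8)/(-1)))) - √2*√456/4 = (-286 + (8 - 5*(-3 + (3/8)*(-1)))) - √2*2*√114/4 = (-286 + (8 - 5*(-3 - 3/8))) - √57 = (-286 + (8 - 5*(-27/8))) - √57 = (-286 + (8 + 135/8)) - √57 = (-286 + 199/8) - √57 = -2089/8 - √57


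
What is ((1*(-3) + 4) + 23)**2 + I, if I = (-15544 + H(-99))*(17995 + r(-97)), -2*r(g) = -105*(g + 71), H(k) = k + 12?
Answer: -259942954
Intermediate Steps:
H(k) = 12 + k
r(g) = 7455/2 + 105*g/2 (r(g) = -(-105)*(g + 71)/2 = -(-105)*(71 + g)/2 = -(-7455 - 105*g)/2 = 7455/2 + 105*g/2)
I = -259943530 (I = (-15544 + (12 - 99))*(17995 + (7455/2 + (105/2)*(-97))) = (-15544 - 87)*(17995 + (7455/2 - 10185/2)) = -15631*(17995 - 1365) = -15631*16630 = -259943530)
((1*(-3) + 4) + 23)**2 + I = ((1*(-3) + 4) + 23)**2 - 259943530 = ((-3 + 4) + 23)**2 - 259943530 = (1 + 23)**2 - 259943530 = 24**2 - 259943530 = 576 - 259943530 = -259942954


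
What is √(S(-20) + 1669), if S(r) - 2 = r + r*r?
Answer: √2051 ≈ 45.288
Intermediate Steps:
S(r) = 2 + r + r² (S(r) = 2 + (r + r*r) = 2 + (r + r²) = 2 + r + r²)
√(S(-20) + 1669) = √((2 - 20 + (-20)²) + 1669) = √((2 - 20 + 400) + 1669) = √(382 + 1669) = √2051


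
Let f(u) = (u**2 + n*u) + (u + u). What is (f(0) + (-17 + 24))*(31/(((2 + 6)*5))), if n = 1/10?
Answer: 217/40 ≈ 5.4250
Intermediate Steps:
n = 1/10 (n = 1*(1/10) = 1/10 ≈ 0.10000)
f(u) = u**2 + 21*u/10 (f(u) = (u**2 + u/10) + (u + u) = (u**2 + u/10) + 2*u = u**2 + 21*u/10)
(f(0) + (-17 + 24))*(31/(((2 + 6)*5))) = ((1/10)*0*(21 + 10*0) + (-17 + 24))*(31/(((2 + 6)*5))) = ((1/10)*0*(21 + 0) + 7)*(31/((8*5))) = ((1/10)*0*21 + 7)*(31/40) = (0 + 7)*(31*(1/40)) = 7*(31/40) = 217/40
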